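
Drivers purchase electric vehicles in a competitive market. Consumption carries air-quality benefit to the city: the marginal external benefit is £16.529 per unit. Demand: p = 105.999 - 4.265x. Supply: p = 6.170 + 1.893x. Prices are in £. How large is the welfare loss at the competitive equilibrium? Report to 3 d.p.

DWL = £22.183

Market equilibrium (private): 6.170 + 1.893x = 105.999 - 4.265x → x_m = 16.2113.
Social marginal benefit = demand + MEB = 122.528 - 4.265x.
Set SMB = MC: 122.528 - 4.265x = 6.170 + 1.893x → x* = 18.8954.
The loss is the area between SMB and MC from x* to x_m; with linear curves that's a triangle of height MEB(x_m).
DWL = ½ × 2.6841 × 16.5290 = 22.1827.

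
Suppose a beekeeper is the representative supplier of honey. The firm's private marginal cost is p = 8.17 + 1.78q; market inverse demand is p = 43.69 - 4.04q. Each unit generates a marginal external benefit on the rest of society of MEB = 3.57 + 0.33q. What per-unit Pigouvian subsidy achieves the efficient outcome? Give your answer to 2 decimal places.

Social marginal cost = private MC − MEB = 4.60 + 1.45q.
Set SMC = demand: 4.60 + 1.45q = 43.69 - 4.04q → q* = 7.1202.
The Pigouvian subsidy equals MEB at q*: 3.57 + 0.33×7.1202 = 5.9197.

subsidy = 5.92 per unit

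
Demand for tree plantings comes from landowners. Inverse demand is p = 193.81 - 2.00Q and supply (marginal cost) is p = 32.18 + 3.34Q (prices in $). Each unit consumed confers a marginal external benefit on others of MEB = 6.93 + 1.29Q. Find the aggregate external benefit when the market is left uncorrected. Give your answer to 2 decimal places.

Market equilibrium (private): 32.18 + 3.34Q = 193.81 - 2.00Q → Q_m = 30.2678.
Total external benefit = ∫₀^{Q_m} (6.93 + 1.29Q) dQ = 6.93×30.2678 + ½×1.29×30.2678² = 800.6660.

$800.67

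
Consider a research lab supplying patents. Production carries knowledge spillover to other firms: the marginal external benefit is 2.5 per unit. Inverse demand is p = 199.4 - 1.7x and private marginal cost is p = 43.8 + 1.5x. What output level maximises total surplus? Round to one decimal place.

Social marginal cost = private MC − MEB = 41.3 + 1.5x.
Set SMC = demand: 41.3 + 1.5x = 199.4 - 1.7x → x* = 49.4063.

x* = 49.4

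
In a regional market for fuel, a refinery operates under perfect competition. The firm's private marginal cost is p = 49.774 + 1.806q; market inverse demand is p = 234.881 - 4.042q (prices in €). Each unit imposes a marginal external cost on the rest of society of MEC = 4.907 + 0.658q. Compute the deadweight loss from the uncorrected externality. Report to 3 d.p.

Market equilibrium (private): 49.774 + 1.806q = 234.881 - 4.042q → q_m = 31.6530.
Social marginal cost = private MC + MEC = 54.681 + 2.464q.
Set SMC = demand: 54.681 + 2.464q = 234.881 - 4.042q → q* = 27.6975.
The welfare-loss triangle has base |q_m − q*| and height MEC(q_m) (the vertical gap between SMC and demand is zero at q* and MEC at q_m).
DWL = ½ × 3.9555 × 25.7347 = 50.8968.

DWL = €50.897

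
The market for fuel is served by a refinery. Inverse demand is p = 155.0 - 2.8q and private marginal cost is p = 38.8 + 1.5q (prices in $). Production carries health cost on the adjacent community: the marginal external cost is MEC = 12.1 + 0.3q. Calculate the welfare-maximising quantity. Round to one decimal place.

q* = 22.6

Social marginal cost = private MC + MEC = 50.9 + 1.8q.
Set SMC = demand: 50.9 + 1.8q = 155.0 - 2.8q → q* = 22.6304.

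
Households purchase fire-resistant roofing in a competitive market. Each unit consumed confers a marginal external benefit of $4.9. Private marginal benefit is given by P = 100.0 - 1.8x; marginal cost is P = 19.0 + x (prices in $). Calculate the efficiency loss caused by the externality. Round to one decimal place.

Market equilibrium (private): 19.0 + x = 100.0 - 1.8x → x_m = 28.9286.
Social marginal benefit = demand + MEB = 104.9 - 1.8x.
Set SMB = MC: 104.9 - 1.8x = 19.0 + x → x* = 30.6786.
Between x* and x_m the wedge SMB − MC runs linearly from 0 to MEB(x_m), so the loss is a triangle.
DWL = ½ × 1.7500 × 4.9000 = 4.2875.

DWL = $4.3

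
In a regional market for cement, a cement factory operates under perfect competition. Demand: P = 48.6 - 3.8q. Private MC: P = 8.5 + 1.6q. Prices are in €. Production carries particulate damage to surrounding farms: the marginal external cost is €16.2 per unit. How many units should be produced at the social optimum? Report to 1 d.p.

q* = 4.4

Social marginal cost = private MC + MEC = 24.7 + 1.6q.
Set SMC = demand: 24.7 + 1.6q = 48.6 - 3.8q → q* = 4.4259.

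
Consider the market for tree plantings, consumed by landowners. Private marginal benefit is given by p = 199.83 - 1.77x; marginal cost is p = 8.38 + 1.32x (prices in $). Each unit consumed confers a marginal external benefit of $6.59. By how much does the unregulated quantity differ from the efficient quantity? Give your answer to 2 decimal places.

2.13 units

Market equilibrium (private): 8.38 + 1.32x = 199.83 - 1.77x → x_m = 61.9579.
Social marginal benefit = demand + MEB = 206.42 - 1.77x.
Set SMB = MC: 206.42 - 1.77x = 8.38 + 1.32x → x* = 64.0906.
Gap = |61.9579 − 64.0906| = 2.1327.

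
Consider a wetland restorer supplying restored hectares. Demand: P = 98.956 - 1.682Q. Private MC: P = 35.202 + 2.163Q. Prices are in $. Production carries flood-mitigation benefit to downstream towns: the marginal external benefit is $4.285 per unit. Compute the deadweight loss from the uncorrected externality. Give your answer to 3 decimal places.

DWL = $2.388

Market equilibrium (private): 35.202 + 2.163Q = 98.956 - 1.682Q → Q_m = 16.5810.
Social marginal cost = private MC − MEB = 30.917 + 2.163Q.
Set SMC = demand: 30.917 + 2.163Q = 98.956 - 1.682Q → Q* = 17.6954.
Height of the DWL triangle at Q_m is demand(Q_m) − SMC(Q_m) = MEB(Q_m) = 4.2850.
DWL = ½ × 1.1144 × 4.2850 = 2.3876.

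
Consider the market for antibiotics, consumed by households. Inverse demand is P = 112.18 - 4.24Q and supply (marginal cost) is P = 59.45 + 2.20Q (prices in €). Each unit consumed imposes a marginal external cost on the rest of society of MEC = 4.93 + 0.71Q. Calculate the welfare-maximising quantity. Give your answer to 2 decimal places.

Social marginal benefit = demand − MEC = 107.25 - 4.95Q.
Set SMB = MC: 107.25 - 4.95Q = 59.45 + 2.20Q → Q* = 6.6853.

Q* = 6.69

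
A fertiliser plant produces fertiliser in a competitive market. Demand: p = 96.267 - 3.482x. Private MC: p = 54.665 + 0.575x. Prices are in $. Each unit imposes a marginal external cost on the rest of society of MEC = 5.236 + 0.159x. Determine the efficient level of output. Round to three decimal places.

x* = 8.626

Social marginal cost = private MC + MEC = 59.901 + 0.734x.
Set SMC = demand: 59.901 + 0.734x = 96.267 - 3.482x → x* = 8.6257.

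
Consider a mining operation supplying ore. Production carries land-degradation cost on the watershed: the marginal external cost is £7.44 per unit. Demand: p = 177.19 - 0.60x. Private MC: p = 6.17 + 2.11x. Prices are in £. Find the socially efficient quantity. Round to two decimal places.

x* = 60.36

Social marginal cost = private MC + MEC = 13.61 + 2.11x.
Set SMC = demand: 13.61 + 2.11x = 177.19 - 0.60x → x* = 60.3616.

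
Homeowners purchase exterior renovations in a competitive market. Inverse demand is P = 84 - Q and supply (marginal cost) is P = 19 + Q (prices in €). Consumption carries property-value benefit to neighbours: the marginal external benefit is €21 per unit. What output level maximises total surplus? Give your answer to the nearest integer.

Q* = 43

Social marginal benefit = demand + MEB = 105 - Q.
Set SMB = MC: 105 - Q = 19 + Q → Q* = 43.0000.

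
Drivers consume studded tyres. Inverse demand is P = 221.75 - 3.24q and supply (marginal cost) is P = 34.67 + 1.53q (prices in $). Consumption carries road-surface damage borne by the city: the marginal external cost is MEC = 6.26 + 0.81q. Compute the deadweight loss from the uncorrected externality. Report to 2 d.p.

Market equilibrium (private): 34.67 + 1.53q = 221.75 - 3.24q → q_m = 39.2201.
Social marginal benefit = demand − MEC = 215.49 - 4.05q.
Set SMB = MC: 215.49 - 4.05q = 34.67 + 1.53q → q* = 32.4050.
The loss is the area between SMB and MC from q* to q_m; with linear curves that's a triangle of height MEC(q_m).
DWL = ½ × 6.8151 × 38.0283 = 129.5833.

DWL = $129.58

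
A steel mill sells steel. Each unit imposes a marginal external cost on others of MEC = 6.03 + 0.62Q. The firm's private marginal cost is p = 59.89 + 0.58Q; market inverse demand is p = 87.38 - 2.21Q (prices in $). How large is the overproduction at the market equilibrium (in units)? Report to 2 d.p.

3.56 units

Market equilibrium (private): 59.89 + 0.58Q = 87.38 - 2.21Q → Q_m = 9.8530.
Social marginal cost = private MC + MEC = 65.92 + 1.20Q.
Set SMC = demand: 65.92 + 1.20Q = 87.38 - 2.21Q → Q* = 6.2933.
Gap = |9.8530 − 6.2933| = 3.5597.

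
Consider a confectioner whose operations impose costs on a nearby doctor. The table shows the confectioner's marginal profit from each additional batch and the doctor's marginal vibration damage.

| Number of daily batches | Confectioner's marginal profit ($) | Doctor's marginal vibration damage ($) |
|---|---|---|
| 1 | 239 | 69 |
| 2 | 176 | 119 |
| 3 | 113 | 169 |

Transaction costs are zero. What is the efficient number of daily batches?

2

Bargaining reaches the level where marginal profit last exceeds marginal vibration damage.
That holds through level 2 (176 ≥ 119) but not at 3 (113 < 169).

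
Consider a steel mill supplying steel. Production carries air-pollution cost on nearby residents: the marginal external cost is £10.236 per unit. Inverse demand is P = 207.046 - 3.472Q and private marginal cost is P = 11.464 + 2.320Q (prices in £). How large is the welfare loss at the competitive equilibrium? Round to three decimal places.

DWL = £9.045

Market equilibrium (private): 11.464 + 2.320Q = 207.046 - 3.472Q → Q_m = 33.7676.
Social marginal cost = private MC + MEC = 21.700 + 2.320Q.
Set SMC = demand: 21.700 + 2.320Q = 207.046 - 3.472Q → Q* = 32.0003.
The loss is the area between SMC and demand from Q* to Q_m; with linear curves that's a triangle of height MEC(Q_m).
DWL = ½ × 1.7673 × 10.2360 = 9.0450.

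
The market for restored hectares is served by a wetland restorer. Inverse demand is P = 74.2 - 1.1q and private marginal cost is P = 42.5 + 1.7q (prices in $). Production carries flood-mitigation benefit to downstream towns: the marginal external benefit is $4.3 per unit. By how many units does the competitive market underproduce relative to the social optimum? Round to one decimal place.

1.5 units

Market equilibrium (private): 42.5 + 1.7q = 74.2 - 1.1q → q_m = 11.3214.
Social marginal cost = private MC − MEB = 38.2 + 1.7q.
Set SMC = demand: 38.2 + 1.7q = 74.2 - 1.1q → q* = 12.8571.
Gap = |11.3214 − 12.8571| = 1.5357.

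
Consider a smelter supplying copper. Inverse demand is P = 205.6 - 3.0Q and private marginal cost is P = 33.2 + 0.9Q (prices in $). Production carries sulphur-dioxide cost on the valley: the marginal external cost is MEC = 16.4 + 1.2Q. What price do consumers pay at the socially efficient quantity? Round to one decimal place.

P = $113.8

Social marginal cost = private MC + MEC = 49.6 + 2.1Q.
Set SMC = demand: 49.6 + 2.1Q = 205.6 - 3.0Q → Q* = 30.5882.
Consumer price on the demand curve at Q*: 205.6 − 3.0×30.5882 = 113.8354.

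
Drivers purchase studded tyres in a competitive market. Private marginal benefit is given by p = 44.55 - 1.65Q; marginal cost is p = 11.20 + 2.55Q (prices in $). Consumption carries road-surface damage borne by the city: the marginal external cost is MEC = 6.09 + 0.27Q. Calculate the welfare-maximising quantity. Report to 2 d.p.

Q* = 6.10

Social marginal benefit = demand − MEC = 38.46 - 1.92Q.
Set SMB = MC: 38.46 - 1.92Q = 11.20 + 2.55Q → Q* = 6.0984.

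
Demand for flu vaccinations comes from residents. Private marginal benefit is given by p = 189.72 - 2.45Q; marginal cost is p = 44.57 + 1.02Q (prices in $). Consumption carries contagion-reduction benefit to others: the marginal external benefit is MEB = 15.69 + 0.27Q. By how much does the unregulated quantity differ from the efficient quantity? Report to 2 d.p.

Market equilibrium (private): 44.57 + 1.02Q = 189.72 - 2.45Q → Q_m = 41.8300.
Social marginal benefit = demand + MEB = 205.41 - 2.18Q.
Set SMB = MC: 205.41 - 2.18Q = 44.57 + 1.02Q → Q* = 50.2625.
Gap = |41.8300 − 50.2625| = 8.4325.

8.43 units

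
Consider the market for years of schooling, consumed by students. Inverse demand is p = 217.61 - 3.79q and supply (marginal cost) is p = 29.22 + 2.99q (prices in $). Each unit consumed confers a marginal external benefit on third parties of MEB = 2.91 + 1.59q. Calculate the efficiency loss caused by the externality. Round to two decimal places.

DWL = $213.63

Market equilibrium (private): 29.22 + 2.99q = 217.61 - 3.79q → q_m = 27.7861.
Social marginal benefit = demand + MEB = 220.52 - 2.20q.
Set SMB = MC: 220.52 - 2.20q = 29.22 + 2.99q → q* = 36.8593.
Height of the DWL triangle at q_m is SMB(q_m) − MC(q_m) = MEB(q_m) = 47.0900.
DWL = ½ × 9.0732 × 47.0900 = 213.6285.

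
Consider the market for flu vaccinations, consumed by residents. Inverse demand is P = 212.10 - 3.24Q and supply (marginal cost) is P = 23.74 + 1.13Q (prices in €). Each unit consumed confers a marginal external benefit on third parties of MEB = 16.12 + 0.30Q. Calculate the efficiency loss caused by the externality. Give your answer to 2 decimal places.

DWL = €103.68

Market equilibrium (private): 23.74 + 1.13Q = 212.10 - 3.24Q → Q_m = 43.1030.
Social marginal benefit = demand + MEB = 228.22 - 2.94Q.
Set SMB = MC: 228.22 - 2.94Q = 23.74 + 1.13Q → Q* = 50.2408.
The loss is the area between SMB and MC from Q* to Q_m; with linear curves that's a triangle of height MEB(Q_m).
DWL = ½ × 7.1378 × 29.0509 = 103.6798.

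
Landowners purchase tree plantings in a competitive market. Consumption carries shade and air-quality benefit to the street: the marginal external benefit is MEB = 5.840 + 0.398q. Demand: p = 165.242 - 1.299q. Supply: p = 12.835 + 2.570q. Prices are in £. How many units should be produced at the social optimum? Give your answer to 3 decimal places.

q* = 45.591

Social marginal benefit = demand + MEB = 171.082 - 0.901q.
Set SMB = MC: 171.082 - 0.901q = 12.835 + 2.570q → q* = 45.5912.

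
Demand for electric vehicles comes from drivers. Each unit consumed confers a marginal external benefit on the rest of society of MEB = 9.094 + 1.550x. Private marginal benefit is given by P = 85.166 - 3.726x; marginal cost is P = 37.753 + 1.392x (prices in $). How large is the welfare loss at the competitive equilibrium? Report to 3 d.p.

Market equilibrium (private): 37.753 + 1.392x = 85.166 - 3.726x → x_m = 9.2640.
Social marginal benefit = demand + MEB = 94.260 - 2.176x.
Set SMB = MC: 94.260 - 2.176x = 37.753 + 1.392x → x* = 15.8372.
Height of the DWL triangle at x_m is SMB(x_m) − MC(x_m) = MEB(x_m) = 23.4532.
DWL = ½ × 6.5732 × 23.4532 = 77.0813.

DWL = $77.081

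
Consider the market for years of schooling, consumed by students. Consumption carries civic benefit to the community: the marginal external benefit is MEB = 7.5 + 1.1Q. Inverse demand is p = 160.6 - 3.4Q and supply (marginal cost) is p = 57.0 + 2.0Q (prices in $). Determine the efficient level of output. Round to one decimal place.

Social marginal benefit = demand + MEB = 168.1 - 2.3Q.
Set SMB = MC: 168.1 - 2.3Q = 57.0 + 2.0Q → Q* = 25.8372.

Q* = 25.8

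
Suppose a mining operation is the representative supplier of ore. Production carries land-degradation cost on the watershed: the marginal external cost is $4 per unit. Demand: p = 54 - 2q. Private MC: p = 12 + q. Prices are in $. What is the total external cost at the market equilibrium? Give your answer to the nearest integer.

Market equilibrium (private): 12 + q = 54 - 2q → q_m = 14.0000.
Total external cost = MEC × q_m = 4 × 14.0000 = 56.0000.

$56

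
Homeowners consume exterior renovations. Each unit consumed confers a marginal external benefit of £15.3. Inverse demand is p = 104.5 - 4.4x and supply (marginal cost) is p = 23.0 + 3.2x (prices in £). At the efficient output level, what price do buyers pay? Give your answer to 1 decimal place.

Social marginal benefit = demand + MEB = 119.8 - 4.4x.
Set SMB = MC: 119.8 - 4.4x = 23.0 + 3.2x → x* = 12.7368.
Consumer price on the demand curve at x*: 104.5 − 4.4×12.7368 = 48.4581.

P = £48.5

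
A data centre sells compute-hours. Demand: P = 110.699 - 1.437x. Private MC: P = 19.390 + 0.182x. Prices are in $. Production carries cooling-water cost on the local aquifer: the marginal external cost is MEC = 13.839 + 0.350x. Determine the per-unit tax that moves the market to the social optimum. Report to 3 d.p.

tax = $27.610 per unit

Social marginal cost = private MC + MEC = 33.229 + 0.532x.
Set SMC = demand: 33.229 + 0.532x = 110.699 - 1.437x → x* = 39.3448.
The Pigouvian tax equals MEC at x*: 13.839 + 0.350×39.3448 = 27.6097.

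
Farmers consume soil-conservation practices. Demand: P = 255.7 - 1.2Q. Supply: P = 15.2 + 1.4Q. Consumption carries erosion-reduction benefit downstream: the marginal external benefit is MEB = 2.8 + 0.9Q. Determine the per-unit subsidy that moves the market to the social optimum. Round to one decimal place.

Social marginal benefit = demand + MEB = 258.5 - 0.3Q.
Set SMB = MC: 258.5 - 0.3Q = 15.2 + 1.4Q → Q* = 143.1176.
The Pigouvian subsidy equals MEB at Q*: 2.8 + 0.9×143.1176 = 131.6058.

subsidy = 131.6 per unit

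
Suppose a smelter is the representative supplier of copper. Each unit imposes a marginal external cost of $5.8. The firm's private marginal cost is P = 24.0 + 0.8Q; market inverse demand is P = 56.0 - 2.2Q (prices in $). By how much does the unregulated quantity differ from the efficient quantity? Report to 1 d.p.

Market equilibrium (private): 24.0 + 0.8Q = 56.0 - 2.2Q → Q_m = 10.6667.
Social marginal cost = private MC + MEC = 29.8 + 0.8Q.
Set SMC = demand: 29.8 + 0.8Q = 56.0 - 2.2Q → Q* = 8.7333.
Gap = |10.6667 − 8.7333| = 1.9334.

1.9 units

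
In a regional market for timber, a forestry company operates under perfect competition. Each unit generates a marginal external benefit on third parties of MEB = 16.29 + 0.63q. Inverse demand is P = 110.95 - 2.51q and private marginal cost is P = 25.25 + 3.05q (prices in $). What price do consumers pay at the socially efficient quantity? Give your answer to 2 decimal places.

Social marginal cost = private MC − MEB = 8.96 + 2.42q.
Set SMC = demand: 8.96 + 2.42q = 110.95 - 2.51q → q* = 20.6876.
Consumer price on the demand curve at q*: 110.95 − 2.51×20.6876 = 59.0241.

P = $59.02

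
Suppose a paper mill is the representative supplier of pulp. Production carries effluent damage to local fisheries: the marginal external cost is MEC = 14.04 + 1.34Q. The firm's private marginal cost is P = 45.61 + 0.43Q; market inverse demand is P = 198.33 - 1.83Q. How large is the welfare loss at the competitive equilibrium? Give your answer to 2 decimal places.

DWL = 1519.34

Market equilibrium (private): 45.61 + 0.43Q = 198.33 - 1.83Q → Q_m = 67.5752.
Social marginal cost = private MC + MEC = 59.65 + 1.77Q.
Set SMC = demand: 59.65 + 1.77Q = 198.33 - 1.83Q → Q* = 38.5222.
The loss is the area between SMC and demand from Q* to Q_m; with linear curves that's a triangle of height MEC(Q_m).
DWL = ½ × 29.0530 × 104.5908 = 1519.3383.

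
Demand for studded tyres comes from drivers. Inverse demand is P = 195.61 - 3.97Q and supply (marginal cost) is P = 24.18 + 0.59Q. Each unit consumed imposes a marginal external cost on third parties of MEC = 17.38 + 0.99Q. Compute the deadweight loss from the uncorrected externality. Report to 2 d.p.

DWL = 268.56

Market equilibrium (private): 24.18 + 0.59Q = 195.61 - 3.97Q → Q_m = 37.5943.
Social marginal benefit = demand − MEC = 178.23 - 4.96Q.
Set SMB = MC: 178.23 - 4.96Q = 24.18 + 0.59Q → Q* = 27.7568.
Between Q* and Q_m the wedge MC − SMB runs linearly from 0 to MEC(Q_m), so the loss is a triangle.
DWL = ½ × 9.8375 × 54.5984 = 268.5559.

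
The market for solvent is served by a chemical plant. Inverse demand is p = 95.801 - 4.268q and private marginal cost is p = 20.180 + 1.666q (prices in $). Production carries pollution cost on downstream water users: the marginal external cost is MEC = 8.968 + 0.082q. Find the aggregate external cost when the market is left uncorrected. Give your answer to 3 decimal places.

$120.944

Market equilibrium (private): 20.180 + 1.666q = 95.801 - 4.268q → q_m = 12.7437.
Total external cost = ∫₀^{q_m} (8.968 + 0.082q) dq = 8.968×12.7437 + ½×0.082×12.7437² = 120.9440.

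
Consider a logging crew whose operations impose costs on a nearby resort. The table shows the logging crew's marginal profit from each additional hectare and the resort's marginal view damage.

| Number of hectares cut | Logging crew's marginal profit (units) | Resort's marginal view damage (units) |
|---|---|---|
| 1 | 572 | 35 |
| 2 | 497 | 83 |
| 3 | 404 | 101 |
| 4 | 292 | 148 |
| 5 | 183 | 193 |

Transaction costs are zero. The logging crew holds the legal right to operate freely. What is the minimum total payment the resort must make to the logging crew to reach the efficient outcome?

Left alone the logging crew would choose level 5 (marginal profit stays positive).
Efficient level: k* = 4 (marginal profit ≥ marginal view damage through 4).
The resort must at least cover the logging crew's forgone profit from cutting 5→4: 183 = 183.

183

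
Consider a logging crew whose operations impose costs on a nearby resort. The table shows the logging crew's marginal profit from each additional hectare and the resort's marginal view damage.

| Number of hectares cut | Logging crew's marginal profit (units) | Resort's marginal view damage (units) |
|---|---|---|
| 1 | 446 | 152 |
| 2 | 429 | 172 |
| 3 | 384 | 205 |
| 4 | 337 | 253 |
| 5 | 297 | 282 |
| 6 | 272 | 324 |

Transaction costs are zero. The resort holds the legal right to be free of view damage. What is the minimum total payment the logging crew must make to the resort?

Efficient level: marginal profit ≥ marginal view damage through level 5, so k* = 5.
With the resort holding the right, the logging crew must at least compensate total damage at k*: 152 + 172 + 205 + 253 + 282 = 1064.

1064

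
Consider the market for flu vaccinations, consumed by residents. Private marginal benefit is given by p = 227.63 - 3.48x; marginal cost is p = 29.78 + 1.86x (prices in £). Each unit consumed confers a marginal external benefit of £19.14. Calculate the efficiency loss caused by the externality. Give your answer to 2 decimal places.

DWL = £34.30

Market equilibrium (private): 29.78 + 1.86x = 227.63 - 3.48x → x_m = 37.0506.
Social marginal benefit = demand + MEB = 246.77 - 3.48x.
Set SMB = MC: 246.77 - 3.48x = 29.78 + 1.86x → x* = 40.6348.
The loss is the area between SMB and MC from x* to x_m; with linear curves that's a triangle of height MEB(x_m).
DWL = ½ × 3.5842 × 19.1400 = 34.3008.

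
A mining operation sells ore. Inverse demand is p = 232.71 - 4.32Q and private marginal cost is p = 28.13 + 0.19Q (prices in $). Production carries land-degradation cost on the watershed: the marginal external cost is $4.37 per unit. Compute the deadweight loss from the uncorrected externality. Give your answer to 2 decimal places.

DWL = $2.12

Market equilibrium (private): 28.13 + 0.19Q = 232.71 - 4.32Q → Q_m = 45.3614.
Social marginal cost = private MC + MEC = 32.50 + 0.19Q.
Set SMC = demand: 32.50 + 0.19Q = 232.71 - 4.32Q → Q* = 44.3925.
The loss is the area between SMC and demand from Q* to Q_m; with linear curves that's a triangle of height MEC(Q_m).
DWL = ½ × 0.9689 × 4.3700 = 2.1170.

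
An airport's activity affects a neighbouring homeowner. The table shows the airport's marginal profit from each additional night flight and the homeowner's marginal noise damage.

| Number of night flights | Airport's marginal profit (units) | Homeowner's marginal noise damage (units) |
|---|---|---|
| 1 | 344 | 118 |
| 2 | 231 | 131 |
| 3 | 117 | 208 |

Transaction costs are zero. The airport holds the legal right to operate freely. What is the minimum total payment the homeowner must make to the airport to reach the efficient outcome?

Left alone the airport would choose level 3 (marginal profit stays positive).
Efficient level: k* = 2 (marginal profit ≥ marginal noise damage through 2).
The homeowner must at least cover the airport's forgone profit from cutting 3→2: 117 = 117.

117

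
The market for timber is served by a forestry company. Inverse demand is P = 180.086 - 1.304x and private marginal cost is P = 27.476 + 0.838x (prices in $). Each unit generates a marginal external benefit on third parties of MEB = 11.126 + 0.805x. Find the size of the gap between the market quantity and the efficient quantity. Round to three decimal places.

51.219 units

Market equilibrium (private): 27.476 + 0.838x = 180.086 - 1.304x → x_m = 71.2465.
Social marginal cost = private MC − MEB = 16.350 + 0.033x.
Set SMC = demand: 16.350 + 0.033x = 180.086 - 1.304x → x* = 122.4652.
Gap = |71.2465 − 122.4652| = 51.2187.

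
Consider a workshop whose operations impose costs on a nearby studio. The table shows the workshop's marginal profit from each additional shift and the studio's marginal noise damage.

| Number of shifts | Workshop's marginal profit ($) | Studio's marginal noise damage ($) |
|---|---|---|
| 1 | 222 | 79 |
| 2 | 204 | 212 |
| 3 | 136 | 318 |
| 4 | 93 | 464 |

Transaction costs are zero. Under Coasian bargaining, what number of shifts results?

1

Bargaining reaches the level where marginal profit last exceeds marginal noise damage.
That holds through level 1 (222 ≥ 79) but not at 2 (204 < 212).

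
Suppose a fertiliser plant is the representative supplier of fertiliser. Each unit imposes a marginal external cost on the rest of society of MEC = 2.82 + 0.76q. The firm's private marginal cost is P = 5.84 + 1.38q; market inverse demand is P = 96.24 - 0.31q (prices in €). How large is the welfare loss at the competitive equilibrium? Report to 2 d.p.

DWL = €385.70

Market equilibrium (private): 5.84 + 1.38q = 96.24 - 0.31q → q_m = 53.4911.
Social marginal cost = private MC + MEC = 8.66 + 2.14q.
Set SMC = demand: 8.66 + 2.14q = 96.24 - 0.31q → q* = 35.7469.
Between q* and q_m the wedge SMC − demand runs linearly from 0 to MEC(q_m), so the loss is a triangle.
DWL = ½ × 17.7442 × 43.4733 = 385.6995.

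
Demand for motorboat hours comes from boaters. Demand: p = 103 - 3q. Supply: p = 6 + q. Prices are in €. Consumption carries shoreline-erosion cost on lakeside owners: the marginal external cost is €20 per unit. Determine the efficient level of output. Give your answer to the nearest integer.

Social marginal benefit = demand − MEC = 83 - 3q.
Set SMB = MC: 83 - 3q = 6 + q → q* = 19.2500.

q* = 19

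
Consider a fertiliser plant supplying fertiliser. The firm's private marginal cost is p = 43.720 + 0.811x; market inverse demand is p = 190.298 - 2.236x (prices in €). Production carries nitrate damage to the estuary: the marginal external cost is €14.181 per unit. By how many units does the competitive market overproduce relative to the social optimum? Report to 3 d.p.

4.654 units

Market equilibrium (private): 43.720 + 0.811x = 190.298 - 2.236x → x_m = 48.1057.
Social marginal cost = private MC + MEC = 57.901 + 0.811x.
Set SMC = demand: 57.901 + 0.811x = 190.298 - 2.236x → x* = 43.4516.
Gap = |48.1057 − 43.4516| = 4.6541.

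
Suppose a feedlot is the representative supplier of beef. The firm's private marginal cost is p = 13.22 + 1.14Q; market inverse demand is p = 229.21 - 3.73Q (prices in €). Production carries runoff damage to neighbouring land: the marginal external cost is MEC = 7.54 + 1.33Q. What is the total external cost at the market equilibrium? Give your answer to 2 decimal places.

Market equilibrium (private): 13.22 + 1.14Q = 229.21 - 3.73Q → Q_m = 44.3511.
Total external cost = ∫₀^{Q_m} (7.54 + 1.33Q) dQ = 7.54×44.3511 + ½×1.33×44.3511² = 1642.4756.

€1642.48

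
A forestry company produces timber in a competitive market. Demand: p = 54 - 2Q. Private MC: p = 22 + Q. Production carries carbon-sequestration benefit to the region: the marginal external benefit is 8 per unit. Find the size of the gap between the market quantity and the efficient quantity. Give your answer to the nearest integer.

Market equilibrium (private): 22 + Q = 54 - 2Q → Q_m = 10.6667.
Social marginal cost = private MC − MEB = 14 + Q.
Set SMC = demand: 14 + Q = 54 - 2Q → Q* = 13.3333.
Gap = |10.6667 − 13.3333| = 2.6666.

3 units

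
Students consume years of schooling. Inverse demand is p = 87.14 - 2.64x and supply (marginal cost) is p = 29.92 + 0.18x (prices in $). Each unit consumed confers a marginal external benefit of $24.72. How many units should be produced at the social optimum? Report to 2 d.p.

x* = 29.06

Social marginal benefit = demand + MEB = 111.86 - 2.64x.
Set SMB = MC: 111.86 - 2.64x = 29.92 + 0.18x → x* = 29.0567.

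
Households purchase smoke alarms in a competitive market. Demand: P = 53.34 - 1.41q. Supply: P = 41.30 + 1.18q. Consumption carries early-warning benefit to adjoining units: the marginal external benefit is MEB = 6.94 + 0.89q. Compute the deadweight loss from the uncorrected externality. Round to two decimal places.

DWL = 36.09

Market equilibrium (private): 41.30 + 1.18q = 53.34 - 1.41q → q_m = 4.6486.
Social marginal benefit = demand + MEB = 60.28 - 0.52q.
Set SMB = MC: 60.28 - 0.52q = 41.30 + 1.18q → q* = 11.1647.
Height of the DWL triangle at q_m is SMB(q_m) − MC(q_m) = MEB(q_m) = 11.0773.
DWL = ½ × 6.5161 × 11.0773 = 36.0904.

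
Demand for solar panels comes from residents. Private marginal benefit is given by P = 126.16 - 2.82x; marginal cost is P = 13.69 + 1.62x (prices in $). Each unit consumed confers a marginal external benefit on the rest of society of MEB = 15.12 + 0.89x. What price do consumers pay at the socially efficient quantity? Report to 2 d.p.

Social marginal benefit = demand + MEB = 141.28 - 1.93x.
Set SMB = MC: 141.28 - 1.93x = 13.69 + 1.62x → x* = 35.9408.
Consumer price on the demand curve at x*: 126.16 − 2.82×35.9408 = 24.8069.

P = $24.81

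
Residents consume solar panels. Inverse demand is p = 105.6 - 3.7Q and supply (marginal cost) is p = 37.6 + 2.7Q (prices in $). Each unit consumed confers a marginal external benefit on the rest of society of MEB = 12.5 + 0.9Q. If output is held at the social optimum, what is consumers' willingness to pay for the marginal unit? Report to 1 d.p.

P = $51.4

Social marginal benefit = demand + MEB = 118.1 - 2.8Q.
Set SMB = MC: 118.1 - 2.8Q = 37.6 + 2.7Q → Q* = 14.6364.
Consumer price on the demand curve at Q*: 105.6 − 3.7×14.6364 = 51.4453.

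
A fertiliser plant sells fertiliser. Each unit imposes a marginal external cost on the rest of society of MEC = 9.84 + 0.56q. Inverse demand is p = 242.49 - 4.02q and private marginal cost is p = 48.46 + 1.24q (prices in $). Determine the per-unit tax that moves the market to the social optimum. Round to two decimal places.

tax = $27.56 per unit

Social marginal cost = private MC + MEC = 58.30 + 1.80q.
Set SMC = demand: 58.30 + 1.80q = 242.49 - 4.02q → q* = 31.6478.
The Pigouvian tax equals MEC at q*: 9.84 + 0.56×31.6478 = 27.5628.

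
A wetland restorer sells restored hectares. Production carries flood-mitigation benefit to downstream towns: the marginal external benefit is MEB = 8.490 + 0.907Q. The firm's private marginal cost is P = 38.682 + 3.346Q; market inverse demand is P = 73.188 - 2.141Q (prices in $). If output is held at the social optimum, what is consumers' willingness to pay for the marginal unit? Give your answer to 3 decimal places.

P = $53.089

Social marginal cost = private MC − MEB = 30.192 + 2.439Q.
Set SMC = demand: 30.192 + 2.439Q = 73.188 - 2.141Q → Q* = 9.3878.
Consumer price on the demand curve at Q*: 73.188 − 2.141×9.3878 = 53.0887.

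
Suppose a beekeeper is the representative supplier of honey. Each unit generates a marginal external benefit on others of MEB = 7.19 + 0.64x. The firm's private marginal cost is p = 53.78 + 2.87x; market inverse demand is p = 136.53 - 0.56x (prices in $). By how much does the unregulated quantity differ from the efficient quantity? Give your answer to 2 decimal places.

Market equilibrium (private): 53.78 + 2.87x = 136.53 - 0.56x → x_m = 24.1254.
Social marginal cost = private MC − MEB = 46.59 + 2.23x.
Set SMC = demand: 46.59 + 2.23x = 136.53 - 0.56x → x* = 32.2366.
Gap = |24.1254 − 32.2366| = 8.1112.

8.11 units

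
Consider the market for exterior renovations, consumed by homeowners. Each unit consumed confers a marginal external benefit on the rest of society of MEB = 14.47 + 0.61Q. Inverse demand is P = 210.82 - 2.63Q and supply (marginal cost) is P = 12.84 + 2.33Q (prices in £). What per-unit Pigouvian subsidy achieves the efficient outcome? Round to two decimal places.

Social marginal benefit = demand + MEB = 225.29 - 2.02Q.
Set SMB = MC: 225.29 - 2.02Q = 12.84 + 2.33Q → Q* = 48.8391.
The Pigouvian subsidy equals MEB at Q*: 14.47 + 0.61×48.8391 = 44.2619.

subsidy = £44.26 per unit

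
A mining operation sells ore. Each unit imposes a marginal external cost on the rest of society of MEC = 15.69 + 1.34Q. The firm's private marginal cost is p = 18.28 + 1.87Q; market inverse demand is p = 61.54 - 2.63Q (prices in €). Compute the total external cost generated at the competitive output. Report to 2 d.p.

Market equilibrium (private): 18.28 + 1.87Q = 61.54 - 2.63Q → Q_m = 9.6133.
Total external cost = ∫₀^{Q_m} (15.69 + 1.34Q) dQ = 15.69×9.6133 + ½×1.34×9.6133² = 212.7511.

€212.75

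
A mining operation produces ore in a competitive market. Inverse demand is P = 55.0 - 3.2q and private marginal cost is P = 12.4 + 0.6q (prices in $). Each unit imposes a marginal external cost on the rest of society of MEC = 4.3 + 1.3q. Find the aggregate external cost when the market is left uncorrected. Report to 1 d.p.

Market equilibrium (private): 12.4 + 0.6q = 55.0 - 3.2q → q_m = 11.2105.
Total external cost = ∫₀^{q_m} (4.3 + 1.3q) dq = 4.3×11.2105 + ½×1.3×11.2105² = 129.8941.

$129.9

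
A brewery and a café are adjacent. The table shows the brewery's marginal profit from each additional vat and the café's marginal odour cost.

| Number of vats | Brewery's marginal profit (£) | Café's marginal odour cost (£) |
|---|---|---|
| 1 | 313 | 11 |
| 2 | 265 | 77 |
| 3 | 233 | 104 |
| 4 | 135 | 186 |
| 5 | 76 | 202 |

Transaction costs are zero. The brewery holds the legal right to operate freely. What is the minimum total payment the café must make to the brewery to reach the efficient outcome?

£211

Left alone the brewery would choose level 5 (marginal profit stays positive).
Efficient level: k* = 3 (marginal profit ≥ marginal odour cost through 3).
The café must at least cover the brewery's forgone profit from cutting 5→3: 135 + 76 = 211.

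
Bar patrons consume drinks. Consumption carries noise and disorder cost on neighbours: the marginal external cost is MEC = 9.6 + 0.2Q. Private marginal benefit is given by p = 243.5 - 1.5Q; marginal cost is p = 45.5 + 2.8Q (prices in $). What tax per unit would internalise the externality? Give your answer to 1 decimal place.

tax = $18.0 per unit

Social marginal benefit = demand − MEC = 233.9 - 1.7Q.
Set SMB = MC: 233.9 - 1.7Q = 45.5 + 2.8Q → Q* = 41.8667.
The Pigouvian tax equals MEC at Q*: 9.6 + 0.2×41.8667 = 17.9733.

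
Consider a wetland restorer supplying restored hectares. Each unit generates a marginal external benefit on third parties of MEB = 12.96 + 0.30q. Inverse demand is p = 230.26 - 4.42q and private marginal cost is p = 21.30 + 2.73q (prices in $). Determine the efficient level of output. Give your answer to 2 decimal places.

Social marginal cost = private MC − MEB = 8.34 + 2.43q.
Set SMC = demand: 8.34 + 2.43q = 230.26 - 4.42q → q* = 32.3971.

q* = 32.40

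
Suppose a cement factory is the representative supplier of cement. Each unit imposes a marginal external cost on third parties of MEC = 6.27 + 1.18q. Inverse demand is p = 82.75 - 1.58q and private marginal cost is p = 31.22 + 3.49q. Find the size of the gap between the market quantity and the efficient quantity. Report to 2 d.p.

Market equilibrium (private): 31.22 + 3.49q = 82.75 - 1.58q → q_m = 10.1637.
Social marginal cost = private MC + MEC = 37.49 + 4.67q.
Set SMC = demand: 37.49 + 4.67q = 82.75 - 1.58q → q* = 7.2416.
Gap = |10.1637 − 7.2416| = 2.9221.

2.92 units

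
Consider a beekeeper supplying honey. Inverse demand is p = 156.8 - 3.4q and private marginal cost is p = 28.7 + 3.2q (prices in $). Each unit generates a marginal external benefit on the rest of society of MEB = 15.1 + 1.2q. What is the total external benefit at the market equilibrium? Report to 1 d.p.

Market equilibrium (private): 28.7 + 3.2q = 156.8 - 3.4q → q_m = 19.4091.
Total external benefit = ∫₀^{q_m} (15.1 + 1.2q) dq = 15.1×19.4091 + ½×1.2×19.4091² = 519.1053.

$519.1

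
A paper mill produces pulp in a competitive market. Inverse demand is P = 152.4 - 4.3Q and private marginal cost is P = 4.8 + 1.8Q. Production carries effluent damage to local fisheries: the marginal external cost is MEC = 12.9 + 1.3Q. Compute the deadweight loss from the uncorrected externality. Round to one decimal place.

DWL = 132.9

Market equilibrium (private): 4.8 + 1.8Q = 152.4 - 4.3Q → Q_m = 24.1967.
Social marginal cost = private MC + MEC = 17.7 + 3.1Q.
Set SMC = demand: 17.7 + 3.1Q = 152.4 - 4.3Q → Q* = 18.2027.
The loss is the area between SMC and demand from Q* to Q_m; with linear curves that's a triangle of height MEC(Q_m).
DWL = ½ × 5.9940 × 44.3557 = 132.9340.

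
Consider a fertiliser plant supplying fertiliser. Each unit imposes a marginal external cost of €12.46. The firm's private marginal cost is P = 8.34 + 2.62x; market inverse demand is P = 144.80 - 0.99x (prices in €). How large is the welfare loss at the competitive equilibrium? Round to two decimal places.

Market equilibrium (private): 8.34 + 2.62x = 144.80 - 0.99x → x_m = 37.8006.
Social marginal cost = private MC + MEC = 20.80 + 2.62x.
Set SMC = demand: 20.80 + 2.62x = 144.80 - 0.99x → x* = 34.3490.
The loss is the area between SMC and demand from x* to x_m; with linear curves that's a triangle of height MEC(x_m).
DWL = ½ × 3.4516 × 12.4600 = 21.5035.

DWL = €21.50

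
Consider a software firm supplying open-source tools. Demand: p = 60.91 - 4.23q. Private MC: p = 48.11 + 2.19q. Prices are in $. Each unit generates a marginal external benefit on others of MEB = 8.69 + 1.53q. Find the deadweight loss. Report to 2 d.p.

DWL = $14.09

Market equilibrium (private): 48.11 + 2.19q = 60.91 - 4.23q → q_m = 1.9938.
Social marginal cost = private MC − MEB = 39.42 + 0.66q.
Set SMC = demand: 39.42 + 0.66q = 60.91 - 4.23q → q* = 4.3947.
Height of the DWL triangle at q_m is demand(q_m) − SMC(q_m) = MEB(q_m) = 11.7405.
DWL = ½ × 2.4009 × 11.7405 = 14.0939.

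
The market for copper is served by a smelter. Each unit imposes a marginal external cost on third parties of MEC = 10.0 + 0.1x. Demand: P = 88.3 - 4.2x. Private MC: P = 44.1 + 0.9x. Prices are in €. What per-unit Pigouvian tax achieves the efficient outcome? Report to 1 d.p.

tax = €10.7 per unit

Social marginal cost = private MC + MEC = 54.1 + x.
Set SMC = demand: 54.1 + x = 88.3 - 4.2x → x* = 6.5769.
The Pigouvian tax equals MEC at x*: 10.0 + 0.1×6.5769 = 10.6577.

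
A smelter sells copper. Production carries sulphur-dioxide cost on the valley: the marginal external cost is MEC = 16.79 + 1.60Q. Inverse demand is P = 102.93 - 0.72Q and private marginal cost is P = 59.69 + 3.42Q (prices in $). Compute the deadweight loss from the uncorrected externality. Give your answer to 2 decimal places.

Market equilibrium (private): 59.69 + 3.42Q = 102.93 - 0.72Q → Q_m = 10.4444.
Social marginal cost = private MC + MEC = 76.48 + 5.02Q.
Set SMC = demand: 76.48 + 5.02Q = 102.93 - 0.72Q → Q* = 4.6080.
Between Q* and Q_m the wedge SMC − demand runs linearly from 0 to MEC(Q_m), so the loss is a triangle.
DWL = ½ × 5.8364 × 33.5011 = 97.7629.

DWL = $97.76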